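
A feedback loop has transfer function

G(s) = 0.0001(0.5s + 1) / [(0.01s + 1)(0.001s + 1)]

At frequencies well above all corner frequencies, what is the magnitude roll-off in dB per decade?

-20 dB/decade

Each pole contributes −20 dB/decade at high frequency; each zero contributes +20 dB/decade.
Net: 1 zero(s) − 2 pole(s) → -20 dB/decade.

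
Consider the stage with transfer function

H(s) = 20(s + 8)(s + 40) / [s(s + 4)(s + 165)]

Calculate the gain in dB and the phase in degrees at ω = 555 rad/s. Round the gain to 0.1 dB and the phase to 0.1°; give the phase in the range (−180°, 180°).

-29.2 dB, -78.0°

At s = jω = j555:
zero (s+8): 8 + j555 → |·| = √(8²+555²) = √308089 ≈ 555.06, ∠ = arctan(555/8) ≈ 89.17°
zero (s+40): 40 + j555 → |·| = √(40²+555²) = √309625 ≈ 556.44, ∠ = arctan(555/40) ≈ 85.88°
pole (s+4): 4 + j555 → |·| = √(4²+555²) = √308041 ≈ 555.01, ∠ = arctan(555/4) ≈ 89.59°
pole (s+165): 165 + j555 → |·| = √(165²+555²) = √335250 ≈ 579.01, ∠ = arctan(555/165) ≈ 73.44°
pole at origin: |s| = 555, ∠ = 90.00° (in denominator)
|H| = 20 · 3.0886e+05 / 1.7835e+08 ≈ 0.034635
Gain = 20 log₁₀(0.034635) ≈ -29.21 dB
∠H = 175.05° − 253.03° = -77.98°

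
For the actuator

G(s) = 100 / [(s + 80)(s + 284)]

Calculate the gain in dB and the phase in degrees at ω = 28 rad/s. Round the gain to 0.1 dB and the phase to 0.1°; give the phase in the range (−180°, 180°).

-47.7 dB, -24.9°

At s = jω = j28:
pole (s+80): 80 + j28 → |·| = √(80²+28²) = √7184 ≈ 84.758, ∠ = arctan(28/80) ≈ 19.29°
pole (s+284): 284 + j28 → |·| = √(284²+28²) = √81440 ≈ 285.38, ∠ = arctan(28/284) ≈ 5.63°
|G| = 100 / 24188 ≈ 0.0041343
Gain = 20 log₁₀(0.0041343) ≈ -47.67 dB
∠G = 0.00° − 24.92° = -24.92°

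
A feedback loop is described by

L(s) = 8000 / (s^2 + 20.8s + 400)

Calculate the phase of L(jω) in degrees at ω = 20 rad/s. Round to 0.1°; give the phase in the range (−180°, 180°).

At s = jω = j20:
quadratic: (j20)² + 20.8·j20 + 400 = 0 + j416 → |·| ≈ 416, ∠ ≈ 90.00°
∠L = 0.00° − 90.00° = -90.00°

-90.0°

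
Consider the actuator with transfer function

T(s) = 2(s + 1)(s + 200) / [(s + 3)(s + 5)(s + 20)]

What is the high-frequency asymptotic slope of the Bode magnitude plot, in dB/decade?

Each pole contributes −20 dB/decade at high frequency; each zero contributes +20 dB/decade.
Net: 2 zero(s) − 3 pole(s) → -20 dB/decade.

-20 dB/decade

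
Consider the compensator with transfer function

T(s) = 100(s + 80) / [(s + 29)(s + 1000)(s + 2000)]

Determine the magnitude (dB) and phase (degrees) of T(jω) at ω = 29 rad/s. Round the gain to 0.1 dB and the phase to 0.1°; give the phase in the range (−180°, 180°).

-79.7 dB, -27.6°

At s = jω = j29:
zero (s+80): 80 + j29 → |·| = √(80²+29²) = √7241 ≈ 85.094, ∠ = arctan(29/80) ≈ 19.93°
pole (s+29): 29 + j29 → |·| = √(29²+29²) = √1682 ≈ 41.012, ∠ = arctan(29/29) ≈ 45.00°
pole (s+1000): 1000 + j29 → |·| = √(1000²+29²) = √1000841 ≈ 1000.4, ∠ = arctan(29/1000) ≈ 1.66°
pole (s+2000): 2000 + j29 → |·| = √(2000²+29²) = √4000841 ≈ 2000.2, ∠ = arctan(29/2000) ≈ 0.83°
|T| = 100 · 85.094 / 8.2065e+07 ≈ 0.00010369
Gain = 20 log₁₀(0.00010369) ≈ -79.69 dB
∠T = 19.93° − 47.49° = -27.56°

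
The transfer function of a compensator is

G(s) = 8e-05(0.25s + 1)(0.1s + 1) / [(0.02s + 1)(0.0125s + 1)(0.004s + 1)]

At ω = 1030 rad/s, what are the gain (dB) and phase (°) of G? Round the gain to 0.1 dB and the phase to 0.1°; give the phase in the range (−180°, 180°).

At ω = 1030 rad/s:
zero (1 + j1030·0.25) = 1 + j257.5 → |·| ≈ 257.5, ∠ ≈ 89.78°
zero (1 + j1030·0.1) = 1 + j103 → |·| ≈ 103, ∠ ≈ 89.44°
pole (1 + j1030·0.02) = 1 + j20.6 → |·| ≈ 20.624, ∠ ≈ 87.22°
pole (1 + j1030·0.0125) = 1 + j12.875 → |·| ≈ 12.914, ∠ ≈ 85.56°
pole (1 + j1030·0.004) = 1 + j4.12 → |·| ≈ 4.2396, ∠ ≈ 76.36°
|G| = 8e-05 · 257.5 · 103 / (20.624 · 12.914 · 4.2396) ≈ 0.0018791
Gain = 20 log₁₀(0.0018791) ≈ -54.52 dB
∠G = (89.78° + 89.44°) − (87.22° + 85.56° + 76.36°) = -69.92°

-54.5 dB, -69.9°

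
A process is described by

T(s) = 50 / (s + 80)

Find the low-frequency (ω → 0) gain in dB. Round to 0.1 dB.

T(0) = 50 / (80) = 0.625
20 log₁₀(0.625) ≈ -4.08 dB

-4.1 dB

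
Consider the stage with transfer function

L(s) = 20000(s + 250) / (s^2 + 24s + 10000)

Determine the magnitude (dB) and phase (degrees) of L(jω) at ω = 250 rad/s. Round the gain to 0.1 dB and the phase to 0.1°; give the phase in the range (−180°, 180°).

42.5 dB, -128.5°

At s = jω = j250:
zero (s+250): 250 + j250 → |·| = √(250²+250²) = √125000 ≈ 353.55, ∠ = arctan(250/250) ≈ 45.00°
quadratic: (j250)² + 24·j250 + 10000 = -52500 + j6000 → |·| ≈ 52842, ∠ ≈ 173.48°
|L| = 20000 · 353.55 / 52842 ≈ 133.81
Gain = 20 log₁₀(133.81) ≈ 42.53 dB
∠L = 45.00° − 173.48° = -128.48°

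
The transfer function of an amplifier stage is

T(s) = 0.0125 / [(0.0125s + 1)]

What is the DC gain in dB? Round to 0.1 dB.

T(0) = 0.0125 · 1 / 1 = 0.0125
20 log₁₀(0.0125) ≈ -38.06 dB

-38.1 dB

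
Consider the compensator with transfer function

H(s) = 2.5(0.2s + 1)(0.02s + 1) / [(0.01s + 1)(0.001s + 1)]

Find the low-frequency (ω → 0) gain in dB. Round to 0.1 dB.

8.0 dB

H(0) = 2.5 · 1 / 1 = 2.5
20 log₁₀(2.5) ≈ 7.96 dB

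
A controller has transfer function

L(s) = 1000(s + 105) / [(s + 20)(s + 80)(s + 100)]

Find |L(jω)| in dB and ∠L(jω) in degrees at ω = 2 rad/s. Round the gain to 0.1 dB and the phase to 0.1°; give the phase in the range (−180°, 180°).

-3.7 dB, -7.2°

At s = jω = j2:
zero (s+105): 105 + j2 → |·| = √(105²+2²) = √11029 ≈ 105.02, ∠ = arctan(2/105) ≈ 1.09°
pole (s+20): 20 + j2 → |·| = √(20²+2²) = √404 ≈ 20.1, ∠ = arctan(2/20) ≈ 5.71°
pole (s+80): 80 + j2 → |·| = √(80²+2²) = √6404 ≈ 80.025, ∠ = arctan(2/80) ≈ 1.43°
pole (s+100): 100 + j2 → |·| = √(100²+2²) = √10004 ≈ 100.02, ∠ = arctan(2/100) ≈ 1.15°
|L| = 1000 · 105.02 / 1.6088e+05 ≈ 0.65278
Gain = 20 log₁₀(0.65278) ≈ -3.70 dB
∠L = 1.09° − 8.29° = -7.20°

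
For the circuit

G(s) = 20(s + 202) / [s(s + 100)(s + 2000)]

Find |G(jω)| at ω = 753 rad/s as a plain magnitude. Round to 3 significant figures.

At s = jω = j753:
zero (s+202): 202 + j753 → |·| = √(202²+753²) = √607813 ≈ 779.62, ∠ = arctan(753/202) ≈ 74.98°
pole (s+100): 100 + j753 → |·| = √(100²+753²) = √577009 ≈ 759.61, ∠ = arctan(753/100) ≈ 82.44°
pole (s+2000): 2000 + j753 → |·| = √(2000²+753²) = √4567009 ≈ 2137.1, ∠ = arctan(753/2000) ≈ 20.63°
pole at origin: |s| = 753, ∠ = 90.00° (in denominator)
|G| = 20 · 779.62 / 1.2224e+09 ≈ 1.2756e-05

1.28e-05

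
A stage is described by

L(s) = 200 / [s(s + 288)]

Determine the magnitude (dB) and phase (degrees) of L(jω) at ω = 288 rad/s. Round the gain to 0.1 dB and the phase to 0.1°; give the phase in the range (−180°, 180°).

-55.4 dB, -135.0°

At s = jω = j288:
pole (s+288): 288 + j288 → |·| = √(288²+288²) = √165888 ≈ 407.29, ∠ = arctan(288/288) ≈ 45.00°
pole at origin: |s| = 288, ∠ = 90.00° (in denominator)
|L| = 200 / 1.173e+05 ≈ 0.001705
Gain = 20 log₁₀(0.001705) ≈ -55.37 dB
∠L = 0.00° − 135.00° = -135.00°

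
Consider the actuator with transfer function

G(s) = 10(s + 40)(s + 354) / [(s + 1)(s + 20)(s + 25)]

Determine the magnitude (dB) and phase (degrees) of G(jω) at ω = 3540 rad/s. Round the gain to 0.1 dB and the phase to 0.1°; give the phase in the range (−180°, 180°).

At s = jω = j3540:
zero (s+40): 40 + j3540 → |·| = √(40²+3540²) = √12533200 ≈ 3540.2, ∠ = arctan(3540/40) ≈ 89.35°
zero (s+354): 354 + j3540 → |·| = √(354²+3540²) = √12656916 ≈ 3557.7, ∠ = arctan(3540/354) ≈ 84.29°
pole (s+1): 1 + j3540 → |·| = √(1²+3540²) = √12531601 ≈ 3540, ∠ = arctan(3540/1) ≈ 89.98°
pole (s+20): 20 + j3540 → |·| = √(20²+3540²) = √12532000 ≈ 3540.1, ∠ = arctan(3540/20) ≈ 89.68°
pole (s+25): 25 + j3540 → |·| = √(25²+3540²) = √12532225 ≈ 3540.1, ∠ = arctan(3540/25) ≈ 89.60°
|G| = 10 · 1.2595e+07 / 4.4364e+10 ≈ 0.002839
Gain = 20 log₁₀(0.002839) ≈ -50.94 dB
∠G = 173.64° − 269.26° = -95.62°

-50.9 dB, -95.6°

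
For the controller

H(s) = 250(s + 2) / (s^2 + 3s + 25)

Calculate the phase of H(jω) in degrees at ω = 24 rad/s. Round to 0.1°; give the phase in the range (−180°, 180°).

At s = jω = j24:
zero (s+2): 2 + j24 → |·| = √(2²+24²) = √580 ≈ 24.083, ∠ = arctan(24/2) ≈ 85.24°
quadratic: (j24)² + 3·j24 + 25 = -551 + j72 → |·| ≈ 555.68, ∠ ≈ 172.56°
∠H = 85.24° − 172.56° = -87.32°

-87.3°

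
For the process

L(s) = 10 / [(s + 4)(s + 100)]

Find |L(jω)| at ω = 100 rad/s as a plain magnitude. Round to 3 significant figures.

0.000707

At s = jω = j100:
pole (s+4): 4 + j100 → |·| = √(4²+100²) = √10016 ≈ 100.08, ∠ = arctan(100/4) ≈ 87.71°
pole (s+100): 100 + j100 → |·| = √(100²+100²) = √20000 ≈ 141.42, ∠ = arctan(100/100) ≈ 45.00°
|L| = 10 / 14153 ≈ 0.00070656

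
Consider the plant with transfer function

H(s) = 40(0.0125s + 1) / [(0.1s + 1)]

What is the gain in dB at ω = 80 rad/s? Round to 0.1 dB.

At ω = 80 rad/s:
zero (1 + j80·0.0125) = 1 + j1 → |·| ≈ 1.4142, ∠ ≈ 45.00°
pole (1 + j80·0.1) = 1 + j8 → |·| ≈ 8.0623, ∠ ≈ 82.87°
|H| = 40 · 1.4142 / (8.0623) ≈ 7.0164
Gain = 20 log₁₀(7.0164) ≈ 16.92 dB

16.9 dB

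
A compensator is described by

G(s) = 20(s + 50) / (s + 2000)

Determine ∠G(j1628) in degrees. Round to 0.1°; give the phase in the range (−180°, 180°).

49.1°

At s = jω = j1628:
zero (s+50): 50 + j1628 → |·| = √(50²+1628²) = √2652884 ≈ 1628.8, ∠ = arctan(1628/50) ≈ 88.24°
pole (s+2000): 2000 + j1628 → |·| = √(2000²+1628²) = √6650384 ≈ 2578.8, ∠ = arctan(1628/2000) ≈ 39.15°
∠G = 88.24° − 39.15° = 49.09°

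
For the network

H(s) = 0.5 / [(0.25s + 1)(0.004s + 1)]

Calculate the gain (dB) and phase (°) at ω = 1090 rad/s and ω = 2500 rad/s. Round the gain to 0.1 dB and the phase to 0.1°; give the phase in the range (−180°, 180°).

At ω = 1090 rad/s:
pole (1 + j1090·0.25) = 1 + j272.5 → |·| ≈ 272.5, ∠ ≈ 89.79°
pole (1 + j1090·0.004) = 1 + j4.36 → |·| ≈ 4.4732, ∠ ≈ 77.08°
|H| = 0.5 · 1 / (272.5 · 4.4732) ≈ 0.00041019
Gain = 20 log₁₀(0.00041019) ≈ -67.74 dB
∠H = (0°) − (89.79° + 77.08°) = -166.87°

At ω = 2500 rad/s:
pole (1 + j2500·0.25) = 1 + j625 → |·| ≈ 625, ∠ ≈ 89.91°
pole (1 + j2500·0.004) = 1 + j10 → |·| ≈ 10.05, ∠ ≈ 84.29°
|H| = 0.5 · 1 / (625 · 10.05) ≈ 7.9602e-05
Gain = 20 log₁₀(7.9602e-05) ≈ -81.98 dB
∠H = (0°) − (89.91° + 84.29°) = -174.20°

ω = 1090: -67.7 dB, -166.9°; ω = 2500: -82.0 dB, -174.2°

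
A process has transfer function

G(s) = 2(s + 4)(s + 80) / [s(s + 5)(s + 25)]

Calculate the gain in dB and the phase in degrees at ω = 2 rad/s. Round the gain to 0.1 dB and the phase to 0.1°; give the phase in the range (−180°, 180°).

8.5 dB, -88.4°

At s = jω = j2:
zero (s+4): 4 + j2 → |·| = √(4²+2²) = √20 ≈ 4.4721, ∠ = arctan(2/4) ≈ 26.57°
zero (s+80): 80 + j2 → |·| = √(80²+2²) = √6404 ≈ 80.025, ∠ = arctan(2/80) ≈ 1.43°
pole (s+5): 5 + j2 → |·| = √(5²+2²) = √29 ≈ 5.3852, ∠ = arctan(2/5) ≈ 21.80°
pole (s+25): 25 + j2 → |·| = √(25²+2²) = √629 ≈ 25.08, ∠ = arctan(2/25) ≈ 4.57°
pole at origin: |s| = 2, ∠ = 90.00° (in denominator)
|G| = 2 · 357.88 / 270.12 ≈ 2.6498
Gain = 20 log₁₀(2.6498) ≈ 8.46 dB
∠G = 28.00° − 116.37° = -88.37°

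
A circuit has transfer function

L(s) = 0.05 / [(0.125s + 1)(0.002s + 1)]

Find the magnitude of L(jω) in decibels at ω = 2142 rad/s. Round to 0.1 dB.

At ω = 2142 rad/s:
pole (1 + j2142·0.125) = 1 + j267.75 → |·| ≈ 267.75, ∠ ≈ 89.79°
pole (1 + j2142·0.002) = 1 + j4.284 → |·| ≈ 4.3992, ∠ ≈ 76.86°
|L| = 0.05 · 1 / (267.75 · 4.3992) ≈ 4.2449e-05
Gain = 20 log₁₀(4.2449e-05) ≈ -87.44 dB

-87.4 dB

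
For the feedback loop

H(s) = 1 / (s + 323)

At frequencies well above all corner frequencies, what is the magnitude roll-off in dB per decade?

-20 dB/decade

Each pole contributes −20 dB/decade at high frequency; each zero contributes +20 dB/decade.
Net: 0 zero(s) − 1 pole(s) → -20 dB/decade.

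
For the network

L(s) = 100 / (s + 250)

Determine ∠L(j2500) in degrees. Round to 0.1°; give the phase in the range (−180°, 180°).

-84.3°

At s = jω = j2500:
pole (s+250): 250 + j2500 → |·| = √(250²+2500²) = √6312500 ≈ 2512.5, ∠ = arctan(2500/250) ≈ 84.29°
∠L = 0.00° − 84.29° = -84.29°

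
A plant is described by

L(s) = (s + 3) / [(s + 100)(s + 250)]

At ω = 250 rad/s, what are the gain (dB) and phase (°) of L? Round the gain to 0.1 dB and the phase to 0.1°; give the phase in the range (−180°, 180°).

At s = jω = j250:
zero (s+3): 3 + j250 → |·| = √(3²+250²) = √62509 ≈ 250.02, ∠ = arctan(250/3) ≈ 89.31°
pole (s+100): 100 + j250 → |·| = √(100²+250²) = √72500 ≈ 269.26, ∠ = arctan(250/100) ≈ 68.20°
pole (s+250): 250 + j250 → |·| = √(250²+250²) = √125000 ≈ 353.55, ∠ = arctan(250/250) ≈ 45.00°
|L| = 1 · 250.02 / 95197 ≈ 0.0026263
Gain = 20 log₁₀(0.0026263) ≈ -51.61 dB
∠L = 89.31° − 113.20° = -23.89°

-51.6 dB, -23.9°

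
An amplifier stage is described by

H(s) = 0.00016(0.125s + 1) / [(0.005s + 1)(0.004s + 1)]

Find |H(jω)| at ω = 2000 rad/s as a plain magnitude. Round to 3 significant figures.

0.000494

At ω = 2000 rad/s:
zero (1 + j2000·0.125) = 1 + j250 → |·| ≈ 250, ∠ ≈ 89.77°
pole (1 + j2000·0.005) = 1 + j10 → |·| ≈ 10.05, ∠ ≈ 84.29°
pole (1 + j2000·0.004) = 1 + j8 → |·| ≈ 8.0623, ∠ ≈ 82.87°
|H| = 0.00016 · 250 / (10.05 · 8.0623) ≈ 0.00049367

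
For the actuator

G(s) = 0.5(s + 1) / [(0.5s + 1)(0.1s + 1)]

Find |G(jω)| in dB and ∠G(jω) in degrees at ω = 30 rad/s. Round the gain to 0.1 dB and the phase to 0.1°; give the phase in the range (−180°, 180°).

-10.0 dB, -69.7°

At ω = 30 rad/s:
zero (1 + j30·1) = 1 + j30 → |·| ≈ 30.017, ∠ ≈ 88.09°
pole (1 + j30·0.5) = 1 + j15 → |·| ≈ 15.033, ∠ ≈ 86.19°
pole (1 + j30·0.1) = 1 + j3 → |·| ≈ 3.1623, ∠ ≈ 71.57°
|G| = 0.5 · 30.017 / (15.033 · 3.1623) ≈ 0.31571
Gain = 20 log₁₀(0.31571) ≈ -10.01 dB
∠G = (88.09°) − (86.19° + 71.57°) = -69.67°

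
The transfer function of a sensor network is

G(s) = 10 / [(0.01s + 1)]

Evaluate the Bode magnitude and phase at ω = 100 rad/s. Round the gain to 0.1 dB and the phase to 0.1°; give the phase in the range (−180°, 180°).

17.0 dB, -45.0°

At ω = 100 rad/s:
pole (1 + j100·0.01) = 1 + j1 → |·| ≈ 1.4142, ∠ ≈ 45.00°
|G| = 10 · 1 / (1.4142) ≈ 7.0711
Gain = 20 log₁₀(7.0711) ≈ 16.99 dB
∠G = (0°) − (45.00°) = -45.00°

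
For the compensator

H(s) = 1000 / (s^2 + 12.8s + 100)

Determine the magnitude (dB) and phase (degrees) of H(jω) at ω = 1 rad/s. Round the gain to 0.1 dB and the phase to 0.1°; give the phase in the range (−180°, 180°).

20.0 dB, -7.4°

At s = jω = j1:
quadratic: (j1)² + 12.8·j1 + 100 = 99 + j12.8 → |·| ≈ 99.824, ∠ ≈ 7.37°
|H| = 1000 / 99.824 ≈ 10.018
Gain = 20 log₁₀(10.018) ≈ 20.02 dB
∠H = 0.00° − 7.37° = -7.37°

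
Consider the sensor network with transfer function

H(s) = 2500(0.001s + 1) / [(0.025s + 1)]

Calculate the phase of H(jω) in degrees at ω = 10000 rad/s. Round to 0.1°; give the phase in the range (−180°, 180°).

-5.5°

At ω = 10000 rad/s:
zero (1 + j10000·0.001) = 1 + j10 → |·| ≈ 10.05, ∠ ≈ 84.29°
pole (1 + j10000·0.025) = 1 + j250 → |·| ≈ 250, ∠ ≈ 89.77°
∠H = (84.29°) − (89.77°) = -5.48°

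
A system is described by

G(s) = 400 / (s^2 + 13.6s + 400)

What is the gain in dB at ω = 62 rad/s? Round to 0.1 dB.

At s = jω = j62:
quadratic: (j62)² + 13.6·j62 + 400 = -3444 + j843.2 → |·| ≈ 3545.7, ∠ ≈ 166.24°
|G| = 400 / 3545.7 ≈ 0.11281
Gain = 20 log₁₀(0.11281) ≈ -18.95 dB

-19.0 dB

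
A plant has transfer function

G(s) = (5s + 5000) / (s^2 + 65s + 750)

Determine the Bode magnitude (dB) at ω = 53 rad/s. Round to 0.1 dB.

1.9 dB

Substitute s = j53:
Numerator: 5(j53) + 5000 = 5000 + j265
Denominator: (j53)^2 + 65(j53) + 750 = -2059 + j3445
|N| = √(5000² + 265²) ≈ 5007, ∠N ≈ 3.03°
|D| = √(2059² + 3445²) ≈ 4013.4, ∠D ≈ 120.87°
|G| = 5007 / 4013.4 ≈ 1.2476
Gain = 20 log₁₀(1.2476) ≈ 1.92 dB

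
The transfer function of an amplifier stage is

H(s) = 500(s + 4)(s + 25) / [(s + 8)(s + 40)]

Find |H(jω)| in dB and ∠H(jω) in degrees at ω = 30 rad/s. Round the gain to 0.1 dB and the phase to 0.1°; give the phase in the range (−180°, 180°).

51.6 dB, 20.7°

At s = jω = j30:
zero (s+4): 4 + j30 → |·| = √(4²+30²) = √916 ≈ 30.265, ∠ = arctan(30/4) ≈ 82.41°
zero (s+25): 25 + j30 → |·| = √(25²+30²) = √1525 ≈ 39.051, ∠ = arctan(30/25) ≈ 50.19°
pole (s+8): 8 + j30 → |·| = √(8²+30²) = √964 ≈ 31.048, ∠ = arctan(30/8) ≈ 75.07°
pole (s+40): 40 + j30 → |·| = √(40²+30²) = √2500 ≈ 50, ∠ = arctan(30/40) ≈ 36.87°
|H| = 500 · 1181.9 / 1552.4 ≈ 380.67
Gain = 20 log₁₀(380.67) ≈ 51.61 dB
∠H = 132.60° − 111.94° = 20.66°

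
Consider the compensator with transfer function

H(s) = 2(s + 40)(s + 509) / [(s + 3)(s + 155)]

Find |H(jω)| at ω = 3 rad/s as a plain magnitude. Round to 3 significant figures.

62.1

At s = jω = j3:
zero (s+40): 40 + j3 → |·| = √(40²+3²) = √1609 ≈ 40.112, ∠ = arctan(3/40) ≈ 4.29°
zero (s+509): 509 + j3 → |·| = √(509²+3²) = √259090 ≈ 509.01, ∠ = arctan(3/509) ≈ 0.34°
pole (s+3): 3 + j3 → |·| = √(3²+3²) = √18 ≈ 4.2426, ∠ = arctan(3/3) ≈ 45.00°
pole (s+155): 155 + j3 → |·| = √(155²+3²) = √24034 ≈ 155.03, ∠ = arctan(3/155) ≈ 1.11°
|H| = 2 · 20417 / 657.73 ≈ 62.083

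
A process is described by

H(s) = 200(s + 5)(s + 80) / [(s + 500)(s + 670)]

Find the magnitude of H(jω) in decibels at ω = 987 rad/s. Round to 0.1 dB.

At s = jω = j987:
zero (s+5): 5 + j987 → |·| = √(5²+987²) = √974194 ≈ 987.01, ∠ = arctan(987/5) ≈ 89.71°
zero (s+80): 80 + j987 → |·| = √(80²+987²) = √980569 ≈ 990.24, ∠ = arctan(987/80) ≈ 85.37°
pole (s+500): 500 + j987 → |·| = √(500²+987²) = √1224169 ≈ 1106.4, ∠ = arctan(987/500) ≈ 63.13°
pole (s+670): 670 + j987 → |·| = √(670²+987²) = √1423069 ≈ 1192.9, ∠ = arctan(987/670) ≈ 55.83°
|H| = 200 · 9.7738e+05 / 1.3198e+06 ≈ 148.11
Gain = 20 log₁₀(148.11) ≈ 43.41 dB

43.4 dB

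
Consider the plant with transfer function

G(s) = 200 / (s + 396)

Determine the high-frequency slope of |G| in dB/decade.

-20 dB/decade

Each pole contributes −20 dB/decade at high frequency; each zero contributes +20 dB/decade.
Net: 0 zero(s) − 1 pole(s) → -20 dB/decade.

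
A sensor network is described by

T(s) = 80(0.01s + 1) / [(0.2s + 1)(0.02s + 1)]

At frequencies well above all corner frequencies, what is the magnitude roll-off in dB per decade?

Each pole contributes −20 dB/decade at high frequency; each zero contributes +20 dB/decade.
Net: 1 zero(s) − 2 pole(s) → -20 dB/decade.

-20 dB/decade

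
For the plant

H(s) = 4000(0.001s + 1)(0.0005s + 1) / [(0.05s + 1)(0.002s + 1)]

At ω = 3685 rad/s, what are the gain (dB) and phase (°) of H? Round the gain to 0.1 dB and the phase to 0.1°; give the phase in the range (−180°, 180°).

27.4 dB, -35.6°

At ω = 3685 rad/s:
zero (1 + j3685·0.001) = 1 + j3.685 → |·| ≈ 3.8183, ∠ ≈ 74.82°
zero (1 + j3685·0.0005) = 1 + j1.8425 → |·| ≈ 2.0964, ∠ ≈ 61.51°
pole (1 + j3685·0.05) = 1 + j184.25 → |·| ≈ 184.25, ∠ ≈ 89.69°
pole (1 + j3685·0.002) = 1 + j7.37 → |·| ≈ 7.4375, ∠ ≈ 82.27°
|H| = 4000 · 3.8183 · 2.0964 / (184.25 · 7.4375) ≈ 23.365
Gain = 20 log₁₀(23.365) ≈ 27.37 dB
∠H = (74.82° + 61.51°) − (89.69° + 82.27°) = -35.63°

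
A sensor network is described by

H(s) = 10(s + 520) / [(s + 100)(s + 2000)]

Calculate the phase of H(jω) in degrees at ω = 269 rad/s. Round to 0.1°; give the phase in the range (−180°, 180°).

At s = jω = j269:
zero (s+520): 520 + j269 → |·| = √(520²+269²) = √342761 ≈ 585.46, ∠ = arctan(269/520) ≈ 27.35°
pole (s+100): 100 + j269 → |·| = √(100²+269²) = √82361 ≈ 286.99, ∠ = arctan(269/100) ≈ 69.61°
pole (s+2000): 2000 + j269 → |·| = √(2000²+269²) = √4072361 ≈ 2018, ∠ = arctan(269/2000) ≈ 7.66°
∠H = 27.35° − 77.27° = -49.92°

-49.9°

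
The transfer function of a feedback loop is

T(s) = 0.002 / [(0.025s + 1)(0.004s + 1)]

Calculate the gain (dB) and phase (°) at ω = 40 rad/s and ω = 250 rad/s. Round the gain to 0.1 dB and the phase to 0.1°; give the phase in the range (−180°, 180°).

At ω = 40 rad/s:
pole (1 + j40·0.025) = 1 + j1 → |·| ≈ 1.4142, ∠ ≈ 45.00°
pole (1 + j40·0.004) = 1 + j0.16 → |·| ≈ 1.0127, ∠ ≈ 9.09°
|T| = 0.002 · 1 / (1.4142 · 1.0127) ≈ 0.0013965
Gain = 20 log₁₀(0.0013965) ≈ -57.10 dB
∠T = (0°) − (45.00° + 9.09°) = -54.09°

At ω = 250 rad/s:
pole (1 + j250·0.025) = 1 + j6.25 → |·| ≈ 6.3295, ∠ ≈ 80.91°
pole (1 + j250·0.004) = 1 + j1 → |·| ≈ 1.4142, ∠ ≈ 45.00°
|T| = 0.002 · 1 / (6.3295 · 1.4142) ≈ 0.00022343
Gain = 20 log₁₀(0.00022343) ≈ -73.02 dB
∠T = (0°) − (80.91° + 45.00°) = -125.91°

ω = 40: -57.1 dB, -54.1°; ω = 250: -73.0 dB, -125.9°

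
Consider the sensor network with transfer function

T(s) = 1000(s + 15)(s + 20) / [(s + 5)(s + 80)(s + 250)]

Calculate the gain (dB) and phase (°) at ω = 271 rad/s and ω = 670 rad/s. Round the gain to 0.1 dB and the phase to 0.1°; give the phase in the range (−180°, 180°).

ω = 271: 8.3 dB, -37.2°; ω = 670: 2.9 dB, -65.3°

At s = jω = j271:
zero (s+15): 15 + j271 → |·| = √(15²+271²) = √73666 ≈ 271.41, ∠ = arctan(271/15) ≈ 86.83°
zero (s+20): 20 + j271 → |·| = √(20²+271²) = √73841 ≈ 271.74, ∠ = arctan(271/20) ≈ 85.78°
pole (s+5): 5 + j271 → |·| = √(5²+271²) = √73466 ≈ 271.05, ∠ = arctan(271/5) ≈ 88.94°
pole (s+80): 80 + j271 → |·| = √(80²+271²) = √79841 ≈ 282.56, ∠ = arctan(271/80) ≈ 73.55°
pole (s+250): 250 + j271 → |·| = √(250²+271²) = √135941 ≈ 368.7, ∠ = arctan(271/250) ≈ 47.31°
|T| = 1000 · 73753 / 2.8238e+07 ≈ 2.6118
Gain = 20 log₁₀(2.6118) ≈ 8.34 dB
∠T = 172.61° − 209.80° = -37.19°

At s = jω = j670:
zero (s+15): 15 + j670 → |·| = √(15²+670²) = √449125 ≈ 670.17, ∠ = arctan(670/15) ≈ 88.72°
zero (s+20): 20 + j670 → |·| = √(20²+670²) = √449300 ≈ 670.3, ∠ = arctan(670/20) ≈ 88.29°
pole (s+5): 5 + j670 → |·| = √(5²+670²) = √448925 ≈ 670.02, ∠ = arctan(670/5) ≈ 89.57°
pole (s+80): 80 + j670 → |·| = √(80²+670²) = √455300 ≈ 674.76, ∠ = arctan(670/80) ≈ 83.19°
pole (s+250): 250 + j670 → |·| = √(250²+670²) = √511400 ≈ 715.12, ∠ = arctan(670/250) ≈ 69.54°
|T| = 1000 · 4.4921e+05 / 3.2331e+08 ≈ 1.3894
Gain = 20 log₁₀(1.3894) ≈ 2.86 dB
∠T = 177.01° − 242.30° = -65.29°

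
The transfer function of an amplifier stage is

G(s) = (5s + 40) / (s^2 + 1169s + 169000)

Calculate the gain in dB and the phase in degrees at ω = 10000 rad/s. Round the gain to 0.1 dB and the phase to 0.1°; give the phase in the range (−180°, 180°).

Substitute s = j10000:
Numerator: 5(j10000) + 40 = 40 + j50000
Denominator: (j10000)^2 + 1169(j10000) + 169000 = -99831000 + j11690000
|N| = √(40² + 50000²) ≈ 50000, ∠N ≈ 89.95°
|D| = √(99831000² + 11690000²) ≈ 1.0051e+08, ∠D ≈ 173.32°
|G| = 50000 / 1.0051e+08 ≈ 0.00049746
Gain = 20 log₁₀(0.00049746) ≈ -66.06 dB
∠G = 89.95° − 173.32° = -83.37°

-66.1 dB, -83.4°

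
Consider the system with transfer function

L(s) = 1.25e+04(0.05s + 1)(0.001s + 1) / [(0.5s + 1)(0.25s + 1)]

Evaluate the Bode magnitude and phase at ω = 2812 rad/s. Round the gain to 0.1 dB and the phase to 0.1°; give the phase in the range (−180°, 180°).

14.5 dB, -19.9°

At ω = 2812 rad/s:
zero (1 + j2812·0.05) = 1 + j140.6 → |·| ≈ 140.6, ∠ ≈ 89.59°
zero (1 + j2812·0.001) = 1 + j2.812 → |·| ≈ 2.9845, ∠ ≈ 70.42°
pole (1 + j2812·0.5) = 1 + j1406 → |·| ≈ 1406, ∠ ≈ 89.96°
pole (1 + j2812·0.25) = 1 + j703 → |·| ≈ 703, ∠ ≈ 89.92°
|L| = 1.25e+04 · 140.6 · 2.9845 / (1406 · 703) ≈ 5.3067
Gain = 20 log₁₀(5.3067) ≈ 14.50 dB
∠L = (89.59° + 70.42°) − (89.96° + 89.92°) = -19.87°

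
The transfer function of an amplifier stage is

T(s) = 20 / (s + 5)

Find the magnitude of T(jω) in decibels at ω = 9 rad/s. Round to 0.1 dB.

At s = jω = j9:
pole (s+5): 5 + j9 → |·| = √(5²+9²) = √106 ≈ 10.296, ∠ = arctan(9/5) ≈ 60.95°
|T| = 20 / 10.296 ≈ 1.9425
Gain = 20 log₁₀(1.9425) ≈ 5.77 dB

5.8 dB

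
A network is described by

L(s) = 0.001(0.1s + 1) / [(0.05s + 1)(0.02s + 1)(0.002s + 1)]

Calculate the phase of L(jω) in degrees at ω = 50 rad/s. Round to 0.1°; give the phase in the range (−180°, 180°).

At ω = 50 rad/s:
zero (1 + j50·0.1) = 1 + j5 → |·| ≈ 5.099, ∠ ≈ 78.69°
pole (1 + j50·0.05) = 1 + j2.5 → |·| ≈ 2.6926, ∠ ≈ 68.20°
pole (1 + j50·0.02) = 1 + j1 → |·| ≈ 1.4142, ∠ ≈ 45.00°
pole (1 + j50·0.002) = 1 + j0.1 → |·| ≈ 1.005, ∠ ≈ 5.71°
∠L = (78.69°) − (68.20° + 45.00° + 5.71°) = -40.22°

-40.2°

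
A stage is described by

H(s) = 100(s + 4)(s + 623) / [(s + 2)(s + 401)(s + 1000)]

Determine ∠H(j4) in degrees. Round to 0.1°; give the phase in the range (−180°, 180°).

-18.9°

At s = jω = j4:
zero (s+4): 4 + j4 → |·| = √(4²+4²) = √32 ≈ 5.6569, ∠ = arctan(4/4) ≈ 45.00°
zero (s+623): 623 + j4 → |·| = √(623²+4²) = √388145 ≈ 623.01, ∠ = arctan(4/623) ≈ 0.37°
pole (s+2): 2 + j4 → |·| = √(2²+4²) = √20 ≈ 4.4721, ∠ = arctan(4/2) ≈ 63.43°
pole (s+401): 401 + j4 → |·| = √(401²+4²) = √160817 ≈ 401.02, ∠ = arctan(4/401) ≈ 0.57°
pole (s+1000): 1000 + j4 → |·| = √(1000²+4²) = √1000016 ≈ 1000, ∠ = arctan(4/1000) ≈ 0.23°
∠H = 45.37° − 64.23° = -18.86°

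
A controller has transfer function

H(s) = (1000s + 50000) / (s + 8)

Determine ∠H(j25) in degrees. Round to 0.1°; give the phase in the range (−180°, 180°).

-45.7°

Substitute s = j25:
Numerator: 1000(j25) + 50000 = 50000 + j25000
Denominator: (j25) + 8 = 8 + j25
|N| = √(50000² + 25000²) ≈ 55902, ∠N ≈ 26.57°
|D| = √(8² + 25²) ≈ 26.249, ∠D ≈ 72.26°
∠H = 26.57° − 72.26° = -45.69°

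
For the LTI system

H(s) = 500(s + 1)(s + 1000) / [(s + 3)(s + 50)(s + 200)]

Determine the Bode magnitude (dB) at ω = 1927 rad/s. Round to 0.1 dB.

-10.7 dB

At s = jω = j1927:
zero (s+1): 1 + j1927 → |·| = √(1²+1927²) = √3713330 ≈ 1927, ∠ = arctan(1927/1) ≈ 89.97°
zero (s+1000): 1000 + j1927 → |·| = √(1000²+1927²) = √4713329 ≈ 2171, ∠ = arctan(1927/1000) ≈ 62.57°
pole (s+3): 3 + j1927 → |·| = √(3²+1927²) = √3713338 ≈ 1927, ∠ = arctan(1927/3) ≈ 89.91°
pole (s+50): 50 + j1927 → |·| = √(50²+1927²) = √3715829 ≈ 1927.6, ∠ = arctan(1927/50) ≈ 88.51°
pole (s+200): 200 + j1927 → |·| = √(200²+1927²) = √3753329 ≈ 1937.4, ∠ = arctan(1927/200) ≈ 84.07°
|H| = 500 · 4.1835e+06 / 7.1964e+09 ≈ 0.29067
Gain = 20 log₁₀(0.29067) ≈ -10.73 dB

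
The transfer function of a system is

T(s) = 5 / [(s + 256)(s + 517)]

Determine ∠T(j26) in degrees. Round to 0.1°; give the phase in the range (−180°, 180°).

-8.7°

At s = jω = j26:
pole (s+256): 256 + j26 → |·| = √(256²+26²) = √66212 ≈ 257.32, ∠ = arctan(26/256) ≈ 5.80°
pole (s+517): 517 + j26 → |·| = √(517²+26²) = √267965 ≈ 517.65, ∠ = arctan(26/517) ≈ 2.88°
∠T = 0.00° − 8.68° = -8.68°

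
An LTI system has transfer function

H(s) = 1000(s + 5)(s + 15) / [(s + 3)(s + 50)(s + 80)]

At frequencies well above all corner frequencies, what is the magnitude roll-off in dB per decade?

-20 dB/decade

Each pole contributes −20 dB/decade at high frequency; each zero contributes +20 dB/decade.
Net: 2 zero(s) − 3 pole(s) → -20 dB/decade.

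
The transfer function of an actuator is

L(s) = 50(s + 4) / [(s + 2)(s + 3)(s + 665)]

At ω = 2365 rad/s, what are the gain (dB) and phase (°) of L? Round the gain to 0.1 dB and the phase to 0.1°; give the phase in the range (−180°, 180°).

At s = jω = j2365:
zero (s+4): 4 + j2365 → |·| = √(4²+2365²) = √5593241 ≈ 2365, ∠ = arctan(2365/4) ≈ 89.90°
pole (s+2): 2 + j2365 → |·| = √(2²+2365²) = √5593229 ≈ 2365, ∠ = arctan(2365/2) ≈ 89.95°
pole (s+3): 3 + j2365 → |·| = √(3²+2365²) = √5593234 ≈ 2365, ∠ = arctan(2365/3) ≈ 89.93°
pole (s+665): 665 + j2365 → |·| = √(665²+2365²) = √6035450 ≈ 2456.7, ∠ = arctan(2365/665) ≈ 74.29°
|L| = 50 · 2365 / 1.3741e+10 ≈ 8.6056e-06
Gain = 20 log₁₀(8.6056e-06) ≈ -101.30 dB
∠L = 89.90° − 254.17° = -164.27°

-101.3 dB, -164.3°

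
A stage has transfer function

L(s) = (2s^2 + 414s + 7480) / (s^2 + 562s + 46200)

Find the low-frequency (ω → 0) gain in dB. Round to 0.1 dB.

-15.8 dB

L(0) = 7480 / 46200 ≈ 0.1619
20 log₁₀(0.1619) ≈ -15.82 dB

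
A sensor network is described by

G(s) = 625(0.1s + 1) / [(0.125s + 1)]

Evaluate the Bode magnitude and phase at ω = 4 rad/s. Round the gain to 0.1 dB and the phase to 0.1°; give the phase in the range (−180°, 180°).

55.6 dB, -4.8°

At ω = 4 rad/s:
zero (1 + j4·0.1) = 1 + j0.4 → |·| ≈ 1.077, ∠ ≈ 21.80°
pole (1 + j4·0.125) = 1 + j0.5 → |·| ≈ 1.118, ∠ ≈ 26.57°
|G| = 625 · 1.077 / (1.118) ≈ 602.08
Gain = 20 log₁₀(602.08) ≈ 55.59 dB
∠G = (21.80°) − (26.57°) = -4.77°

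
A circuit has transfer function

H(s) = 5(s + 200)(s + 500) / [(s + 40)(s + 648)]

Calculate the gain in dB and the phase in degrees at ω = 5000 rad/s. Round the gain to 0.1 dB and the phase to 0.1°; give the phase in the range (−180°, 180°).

At s = jω = j5000:
zero (s+200): 200 + j5000 → |·| = √(200²+5000²) = √25040000 ≈ 5004, ∠ = arctan(5000/200) ≈ 87.71°
zero (s+500): 500 + j5000 → |·| = √(500²+5000²) = √25250000 ≈ 5024.9, ∠ = arctan(5000/500) ≈ 84.29°
pole (s+40): 40 + j5000 → |·| = √(40²+5000²) = √25001600 ≈ 5000.2, ∠ = arctan(5000/40) ≈ 89.54°
pole (s+648): 648 + j5000 → |·| = √(648²+5000²) = √25419904 ≈ 5041.8, ∠ = arctan(5000/648) ≈ 82.62°
|H| = 5 · 2.5145e+07 / 2.521e+07 ≈ 4.9871
Gain = 20 log₁₀(4.9871) ≈ 13.96 dB
∠H = 172.00° − 172.16° = -0.16°

14.0 dB, -0.2°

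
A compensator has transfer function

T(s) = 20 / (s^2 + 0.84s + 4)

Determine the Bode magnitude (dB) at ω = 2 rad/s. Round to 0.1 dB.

21.5 dB

At s = jω = j2:
quadratic: (j2)² + 0.84·j2 + 4 = 0 + j1.68 → |·| ≈ 1.68, ∠ ≈ 90.00°
|T| = 20 / 1.68 ≈ 11.905
Gain = 20 log₁₀(11.905) ≈ 21.51 dB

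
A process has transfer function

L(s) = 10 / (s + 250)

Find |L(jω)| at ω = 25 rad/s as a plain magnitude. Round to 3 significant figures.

0.0398

At s = jω = j25:
pole (s+250): 250 + j25 → |·| = √(250²+25²) = √63125 ≈ 251.25, ∠ = arctan(25/250) ≈ 5.71°
|L| = 10 / 251.25 ≈ 0.039801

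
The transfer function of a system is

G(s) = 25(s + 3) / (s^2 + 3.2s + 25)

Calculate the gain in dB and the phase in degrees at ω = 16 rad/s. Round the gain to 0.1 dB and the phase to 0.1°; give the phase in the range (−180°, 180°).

At s = jω = j16:
zero (s+3): 3 + j16 → |·| = √(3²+16²) = √265 ≈ 16.279, ∠ = arctan(16/3) ≈ 79.38°
quadratic: (j16)² + 3.2·j16 + 25 = -231 + j51.2 → |·| ≈ 236.61, ∠ ≈ 167.50°
|G| = 25 · 16.279 / 236.61 ≈ 1.72
Gain = 20 log₁₀(1.72) ≈ 4.71 dB
∠G = 79.38° − 167.50° = -88.12°

4.7 dB, -88.1°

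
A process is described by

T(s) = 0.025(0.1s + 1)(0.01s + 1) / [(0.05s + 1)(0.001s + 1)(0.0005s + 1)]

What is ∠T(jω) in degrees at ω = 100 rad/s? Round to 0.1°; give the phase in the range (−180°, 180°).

At ω = 100 rad/s:
zero (1 + j100·0.1) = 1 + j10 → |·| ≈ 10.05, ∠ ≈ 84.29°
zero (1 + j100·0.01) = 1 + j1 → |·| ≈ 1.4142, ∠ ≈ 45.00°
pole (1 + j100·0.05) = 1 + j5 → |·| ≈ 5.099, ∠ ≈ 78.69°
pole (1 + j100·0.001) = 1 + j0.1 → |·| ≈ 1.005, ∠ ≈ 5.71°
pole (1 + j100·0.0005) = 1 + j0.05 → |·| ≈ 1.0012, ∠ ≈ 2.86°
∠T = (84.29° + 45.00°) − (78.69° + 5.71° + 2.86°) = 42.03°

42.0°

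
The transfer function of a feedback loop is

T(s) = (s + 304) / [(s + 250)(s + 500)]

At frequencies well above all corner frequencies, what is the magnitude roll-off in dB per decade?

-20 dB/decade

Each pole contributes −20 dB/decade at high frequency; each zero contributes +20 dB/decade.
Net: 1 zero(s) − 2 pole(s) → -20 dB/decade.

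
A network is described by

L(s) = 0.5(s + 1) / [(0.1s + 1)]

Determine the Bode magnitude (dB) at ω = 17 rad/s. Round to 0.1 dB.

12.7 dB

At ω = 17 rad/s:
zero (1 + j17·1) = 1 + j17 → |·| ≈ 17.029, ∠ ≈ 86.63°
pole (1 + j17·0.1) = 1 + j1.7 → |·| ≈ 1.9723, ∠ ≈ 59.53°
|L| = 0.5 · 17.029 / (1.9723) ≈ 4.317
Gain = 20 log₁₀(4.317) ≈ 12.70 dB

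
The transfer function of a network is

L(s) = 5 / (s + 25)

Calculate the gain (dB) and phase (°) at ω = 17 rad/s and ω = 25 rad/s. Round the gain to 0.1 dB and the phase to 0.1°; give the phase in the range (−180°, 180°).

Substitute s = j17:
Numerator: 5 = 5 + j0
Denominator: (j17) + 25 = 25 + j17
|N| = √(5² + 0²) ≈ 5, ∠N ≈ 0.00°
|D| = √(25² + 17²) ≈ 30.232, ∠D ≈ 34.22°
|L| = 5 / 30.232 ≈ 0.16539
Gain = 20 log₁₀(0.16539) ≈ -15.63 dB
∠L = 0.00° − 34.22° = -34.22°

Substitute s = j25:
Numerator: 5 = 5 + j0
Denominator: (j25) + 25 = 25 + j25
|N| = √(5² + 0²) ≈ 5, ∠N ≈ 0.00°
|D| = √(25² + 25²) ≈ 35.355, ∠D ≈ 45.00°
|L| = 5 / 35.355 ≈ 0.14142
Gain = 20 log₁₀(0.14142) ≈ -16.99 dB
∠L = 0.00° − 45.00° = -45.00°

ω = 17: -15.6 dB, -34.2°; ω = 25: -17.0 dB, -45.0°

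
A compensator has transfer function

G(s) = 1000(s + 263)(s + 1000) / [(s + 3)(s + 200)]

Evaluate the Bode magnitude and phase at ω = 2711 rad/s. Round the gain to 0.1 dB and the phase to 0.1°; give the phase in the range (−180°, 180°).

60.6 dB, -21.5°

At s = jω = j2711:
zero (s+263): 263 + j2711 → |·| = √(263²+2711²) = √7418690 ≈ 2723.7, ∠ = arctan(2711/263) ≈ 84.46°
zero (s+1000): 1000 + j2711 → |·| = √(1000²+2711²) = √8349521 ≈ 2889.6, ∠ = arctan(2711/1000) ≈ 69.75°
pole (s+3): 3 + j2711 → |·| = √(3²+2711²) = √7349530 ≈ 2711, ∠ = arctan(2711/3) ≈ 89.94°
pole (s+200): 200 + j2711 → |·| = √(200²+2711²) = √7389521 ≈ 2718.4, ∠ = arctan(2711/200) ≈ 85.78°
|G| = 1000 · 7.8704e+06 / 7.3696e+06 ≈ 1068
Gain = 20 log₁₀(1068) ≈ 60.57 dB
∠G = 154.21° − 175.72° = -21.51°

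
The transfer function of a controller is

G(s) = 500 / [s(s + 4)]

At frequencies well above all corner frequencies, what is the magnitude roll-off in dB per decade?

-40 dB/decade

Each pole contributes −20 dB/decade at high frequency; each zero contributes +20 dB/decade.
Net: 0 zero(s) − 2 pole(s) → -40 dB/decade.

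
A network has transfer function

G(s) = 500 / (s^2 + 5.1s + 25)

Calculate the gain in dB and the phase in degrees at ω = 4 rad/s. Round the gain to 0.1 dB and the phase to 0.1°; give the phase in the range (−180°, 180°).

At s = jω = j4:
quadratic: (j4)² + 5.1·j4 + 25 = 9 + j20.4 → |·| ≈ 22.297, ∠ ≈ 66.19°
|G| = 500 / 22.297 ≈ 22.425
Gain = 20 log₁₀(22.425) ≈ 27.01 dB
∠G = 0.00° − 66.19° = -66.19°

27.0 dB, -66.2°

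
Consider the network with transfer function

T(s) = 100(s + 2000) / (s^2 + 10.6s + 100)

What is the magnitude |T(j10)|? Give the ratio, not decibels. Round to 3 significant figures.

At s = jω = j10:
zero (s+2000): 2000 + j10 → |·| = √(2000²+10²) = √4000100 ≈ 2000, ∠ = arctan(10/2000) ≈ 0.29°
quadratic: (j10)² + 10.6·j10 + 100 = 0 + j106 → |·| ≈ 106, ∠ ≈ 90.00°
|T| = 100 · 2000 / 106 ≈ 1886.8

1.89e+03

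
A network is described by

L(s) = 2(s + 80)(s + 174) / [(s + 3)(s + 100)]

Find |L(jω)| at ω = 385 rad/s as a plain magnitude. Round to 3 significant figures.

At s = jω = j385:
zero (s+80): 80 + j385 → |·| = √(80²+385²) = √154625 ≈ 393.22, ∠ = arctan(385/80) ≈ 78.26°
zero (s+174): 174 + j385 → |·| = √(174²+385²) = √178501 ≈ 422.49, ∠ = arctan(385/174) ≈ 65.68°
pole (s+3): 3 + j385 → |·| = √(3²+385²) = √148234 ≈ 385.01, ∠ = arctan(385/3) ≈ 89.55°
pole (s+100): 100 + j385 → |·| = √(100²+385²) = √158225 ≈ 397.78, ∠ = arctan(385/100) ≈ 75.44°
|L| = 2 · 1.6613e+05 / 1.5315e+05 ≈ 2.1695

2.17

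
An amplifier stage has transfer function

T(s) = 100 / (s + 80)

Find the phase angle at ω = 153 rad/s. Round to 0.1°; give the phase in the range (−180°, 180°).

-62.4°

Substitute s = j153:
Numerator: 100 = 100 + j0
Denominator: (j153) + 80 = 80 + j153
|N| = √(100² + 0²) ≈ 100, ∠N ≈ 0.00°
|D| = √(80² + 153²) ≈ 172.65, ∠D ≈ 62.40°
∠T = 0.00° − 62.40° = -62.40°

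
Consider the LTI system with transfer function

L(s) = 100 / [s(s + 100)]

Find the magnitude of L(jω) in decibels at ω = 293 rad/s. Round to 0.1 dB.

-59.2 dB

At s = jω = j293:
pole (s+100): 100 + j293 → |·| = √(100²+293²) = √95849 ≈ 309.59, ∠ = arctan(293/100) ≈ 71.16°
pole at origin: |s| = 293, ∠ = 90.00° (in denominator)
|L| = 100 / 90710 ≈ 0.0011024
Gain = 20 log₁₀(0.0011024) ≈ -59.15 dB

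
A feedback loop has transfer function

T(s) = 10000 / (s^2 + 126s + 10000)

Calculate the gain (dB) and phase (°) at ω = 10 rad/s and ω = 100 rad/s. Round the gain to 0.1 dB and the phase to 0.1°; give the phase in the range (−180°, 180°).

At s = jω = j10:
quadratic: (j10)² + 126·j10 + 10000 = 9900 + j1260 → |·| ≈ 9979.9, ∠ ≈ 7.25°
|T| = 10000 / 9979.9 ≈ 1.002
Gain = 20 log₁₀(1.002) ≈ 0.02 dB
∠T = 0.00° − 7.25° = -7.25°

At s = jω = j100:
quadratic: (j100)² + 126·j100 + 10000 = 0 + j12600 → |·| ≈ 12600, ∠ ≈ 90.00°
|T| = 10000 / 12600 ≈ 0.79365
Gain = 20 log₁₀(0.79365) ≈ -2.01 dB
∠T = 0.00° − 90.00° = -90.00°

ω = 10: 0.0 dB, -7.3°; ω = 100: -2.0 dB, -90.0°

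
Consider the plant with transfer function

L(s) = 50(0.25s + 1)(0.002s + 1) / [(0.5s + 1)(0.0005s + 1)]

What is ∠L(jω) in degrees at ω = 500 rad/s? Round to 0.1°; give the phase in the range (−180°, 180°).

30.7°

At ω = 500 rad/s:
zero (1 + j500·0.25) = 1 + j125 → |·| ≈ 125, ∠ ≈ 89.54°
zero (1 + j500·0.002) = 1 + j1 → |·| ≈ 1.4142, ∠ ≈ 45.00°
pole (1 + j500·0.5) = 1 + j250 → |·| ≈ 250, ∠ ≈ 89.77°
pole (1 + j500·0.0005) = 1 + j0.25 → |·| ≈ 1.0308, ∠ ≈ 14.04°
∠L = (89.54° + 45.00°) − (89.77° + 14.04°) = 30.73°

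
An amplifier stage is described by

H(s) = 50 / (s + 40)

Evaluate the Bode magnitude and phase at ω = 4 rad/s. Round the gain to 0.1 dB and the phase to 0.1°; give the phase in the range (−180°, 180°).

At s = jω = j4:
pole (s+40): 40 + j4 → |·| = √(40²+4²) = √1616 ≈ 40.2, ∠ = arctan(4/40) ≈ 5.71°
|H| = 50 / 40.2 ≈ 1.2438
Gain = 20 log₁₀(1.2438) ≈ 1.90 dB
∠H = 0.00° − 5.71° = -5.71°

1.9 dB, -5.7°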